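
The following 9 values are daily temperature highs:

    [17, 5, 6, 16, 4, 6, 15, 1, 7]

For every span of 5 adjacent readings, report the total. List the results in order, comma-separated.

17 5 6 16 4 → sum 48
5 6 16 4 6 → sum 37
6 16 4 6 15 → sum 47
16 4 6 15 1 → sum 42
4 6 15 1 7 → sum 33

48, 37, 47, 42, 33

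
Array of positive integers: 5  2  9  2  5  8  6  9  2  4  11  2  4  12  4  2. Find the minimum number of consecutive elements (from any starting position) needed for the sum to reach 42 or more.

7

add 5: running sum 5 < 42
add 2: running sum 7 < 42
add 9: running sum 16 < 42
add 2: running sum 18 < 42
add 5: running sum 23 < 42
add 8: running sum 31 < 42
add 6: running sum 37 < 42
end 7: [5, 2, 9, 2, 5, 8, 6, 9] sum 46, len 8
end 8: [2, 9, 2, 5, 8, 6, 9, 2] sum 43, len 8
end 9: [9, 2, 5, 8, 6, 9, 2, 4] sum 45, len 8
end 10: [5, 8, 6, 9, 2, 4, 11] sum 45, len 7
end 11: [8, 6, 9, 2, 4, 11, 2] sum 42, len 7
end 12: [8, 6, 9, 2, 4, 11, 2, 4] sum 46, len 8
end 13: [9, 2, 4, 11, 2, 4, 12] sum 44, len 7
end 14: [9, 2, 4, 11, 2, 4, 12, 4] sum 48, len 8
end 15: [9, 2, 4, 11, 2, 4, 12, 4, 2] sum 50, len 9
Shortest qualifying length: 7.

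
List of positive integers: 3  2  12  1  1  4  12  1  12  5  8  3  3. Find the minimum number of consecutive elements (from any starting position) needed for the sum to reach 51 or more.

add 3: running sum 3 < 51
add 2: running sum 5 < 51
add 12: running sum 17 < 51
add 1: running sum 18 < 51
add 1: running sum 19 < 51
add 4: running sum 23 < 51
add 12: running sum 35 < 51
add 1: running sum 36 < 51
add 12: running sum 48 < 51
add 5: shortest ending here [3, 2, 12, 1, 1, 4, 12, 1, 12, 5] sum 53, len 10
add 8: shortest ending here [12, 1, 1, 4, 12, 1, 12, 5, 8] sum 56, len 9
add 3: shortest ending here [12, 1, 1, 4, 12, 1, 12, 5, 8, 3] sum 59, len 10
add 3: shortest ending here [12, 1, 1, 4, 12, 1, 12, 5, 8, 3, 3] sum 62, len 11
Shortest qualifying length: 9.

9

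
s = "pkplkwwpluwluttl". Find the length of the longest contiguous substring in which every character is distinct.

add p: [p] len 1
add k: [p, k] len 2
add p (repeat p, move left end past it): [k, p] len 2
add l: [k, p, l] len 3
add k (repeat k, move left end past it): [p, l, k] len 3
add w: [p, l, k, w] len 4
add w (repeat w, move left end past it): [w] len 1
add p: [w, p] len 2
add l: [w, p, l] len 3
add u: [w, p, l, u] len 4
add w (repeat w, move left end past it): [p, l, u, w] len 4
add l (repeat l, move left end past it): [u, w, l] len 3
add u (repeat u, move left end past it): [w, l, u] len 3
add t: [w, l, u, t] len 4
add t (repeat t, move left end past it): [t] len 1
add l: [t, l] len 2
Longest all-distinct length: 4.

4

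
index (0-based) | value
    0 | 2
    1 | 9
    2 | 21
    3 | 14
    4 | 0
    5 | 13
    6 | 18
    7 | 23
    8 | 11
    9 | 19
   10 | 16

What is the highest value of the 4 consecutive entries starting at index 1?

21

Elements at indices 1..4: 9, 21, 14, 0
max(9, 21, 14, 0) = 21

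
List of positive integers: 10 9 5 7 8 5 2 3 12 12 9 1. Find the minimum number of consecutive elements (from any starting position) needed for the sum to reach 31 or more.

add 10: running sum 10 < 31
add 9: running sum 19 < 31
add 5: running sum 24 < 31
add 7: shortest ending here [10, 9, 5, 7] sum 31, len 4
add 8: shortest ending here [10, 9, 5, 7, 8] sum 39, len 5
add 5: shortest ending here [9, 5, 7, 8, 5] sum 34, len 5
add 2: shortest ending here [9, 5, 7, 8, 5, 2] sum 36, len 6
add 3: shortest ending here [9, 5, 7, 8, 5, 2, 3] sum 39, len 7
add 12: shortest ending here [7, 8, 5, 2, 3, 12] sum 37, len 6
add 12: shortest ending here [5, 2, 3, 12, 12] sum 34, len 5
add 9: shortest ending here [12, 12, 9] sum 33, len 3
add 1: shortest ending here [12, 12, 9, 1] sum 34, len 4
Shortest qualifying length: 3.

3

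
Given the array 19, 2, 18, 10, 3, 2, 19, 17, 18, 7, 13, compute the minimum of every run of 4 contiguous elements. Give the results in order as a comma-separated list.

[19, 2, 18, 10] → min 2
[2, 18, 10, 3] → min 2
[18, 10, 3, 2] → min 2
[10, 3, 2, 19] → min 2
[3, 2, 19, 17] → min 2
[2, 19, 17, 18] → min 2
[19, 17, 18, 7] → min 7
[17, 18, 7, 13] → min 7

2, 2, 2, 2, 2, 2, 7, 7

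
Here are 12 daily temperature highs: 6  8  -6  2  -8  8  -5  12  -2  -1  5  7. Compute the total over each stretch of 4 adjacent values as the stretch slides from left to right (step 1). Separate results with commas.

Sliding a size-4 window across the 12 values:
[6, 8, -6, 2] → sum 10
[8, -6, 2, -8] → sum -4
[-6, 2, -8, 8] → sum -4
[2, -8, 8, -5] → sum -3
[-8, 8, -5, 12] → sum 7
[8, -5, 12, -2] → sum 13
[-5, 12, -2, -1] → sum 4
[12, -2, -1, 5] → sum 14
[-2, -1, 5, 7] → sum 9

10, -4, -4, -3, 7, 13, 4, 14, 9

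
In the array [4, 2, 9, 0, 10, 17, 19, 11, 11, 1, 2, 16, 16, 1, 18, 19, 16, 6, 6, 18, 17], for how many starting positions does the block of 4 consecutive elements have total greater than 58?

1

4 2 9 0 → sum 15
2 9 0 10 → sum 21
9 0 10 17 → sum 36
0 10 17 19 → sum 46
10 17 19 11 → sum 57
17 19 11 11 → sum 58
19 11 11 1 → sum 42
11 11 1 2 → sum 25
11 1 2 16 → sum 30
1 2 16 16 → sum 35
2 16 16 1 → sum 35
16 16 1 18 → sum 51
16 1 18 19 → sum 54
1 18 19 16 → sum 54
18 19 16 6 → sum 59  > 58 ✓
19 16 6 6 → sum 47
16 6 6 18 → sum 46
6 6 18 17 → sum 47
1 window satisfy the condition.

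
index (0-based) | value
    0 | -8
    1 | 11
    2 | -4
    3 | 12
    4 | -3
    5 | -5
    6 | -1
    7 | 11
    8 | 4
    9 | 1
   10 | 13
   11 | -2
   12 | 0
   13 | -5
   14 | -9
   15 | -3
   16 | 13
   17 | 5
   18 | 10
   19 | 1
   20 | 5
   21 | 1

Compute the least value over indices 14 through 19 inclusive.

Elements at indices 14..19: -9, -3, 13, 5, 10, 1
min(-9, -3, 13, 5, 10, 1) = -9

-9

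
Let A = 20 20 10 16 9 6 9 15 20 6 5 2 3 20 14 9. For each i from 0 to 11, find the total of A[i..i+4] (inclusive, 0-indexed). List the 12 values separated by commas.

75, 61, 50, 55, 59, 56, 55, 48, 36, 36, 44, 48

Sliding a size-5 window across the 16 values:
[20, 20, 10, 16, 9] → sum 75
[20, 10, 16, 9, 6] → sum 61
[10, 16, 9, 6, 9] → sum 50
[16, 9, 6, 9, 15] → sum 55
[9, 6, 9, 15, 20] → sum 59
[6, 9, 15, 20, 6] → sum 56
[9, 15, 20, 6, 5] → sum 55
[15, 20, 6, 5, 2] → sum 48
[20, 6, 5, 2, 3] → sum 36
[6, 5, 2, 3, 20] → sum 36
[5, 2, 3, 20, 14] → sum 44
[2, 3, 20, 14, 9] → sum 48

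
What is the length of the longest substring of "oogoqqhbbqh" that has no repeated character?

add o: [o] len 1
add o (repeat o, move left end past it): [o] len 1
add g: [o, g] len 2
add o (repeat o, move left end past it): [g, o] len 2
add q: [g, o, q] len 3
add q (repeat q, move left end past it): [q] len 1
add h: [q, h] len 2
add b: [q, h, b] len 3
add b (repeat b, move left end past it): [b] len 1
add q: [b, q] len 2
add h: [b, q, h] len 3
Longest all-distinct length: 3.

3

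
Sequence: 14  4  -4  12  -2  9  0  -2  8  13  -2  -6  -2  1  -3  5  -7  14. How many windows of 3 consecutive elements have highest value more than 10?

[14, 4, -4] → max 14  > 10 ✓
[4, -4, 12] → max 12  > 10 ✓
[-4, 12, -2] → max 12  > 10 ✓
[12, -2, 9] → max 12  > 10 ✓
[-2, 9, 0] → max 9
[9, 0, -2] → max 9
[0, -2, 8] → max 8
[-2, 8, 13] → max 13  > 10 ✓
[8, 13, -2] → max 13  > 10 ✓
[13, -2, -6] → max 13  > 10 ✓
[-2, -6, -2] → max -2
[-6, -2, 1] → max 1
[-2, 1, -3] → max 1
[1, -3, 5] → max 5
[-3, 5, -7] → max 5
[5, -7, 14] → max 14  > 10 ✓
8 windows satisfy the condition.

8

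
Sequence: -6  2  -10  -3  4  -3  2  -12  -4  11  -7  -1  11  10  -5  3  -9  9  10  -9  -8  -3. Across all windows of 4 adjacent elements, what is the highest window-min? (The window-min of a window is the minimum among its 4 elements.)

-3

[-6, 2, -10, -3] → min -10
[2, -10, -3, 4] → min -10
[-10, -3, 4, -3] → min -10
[-3, 4, -3, 2] → min -3
[4, -3, 2, -12] → min -12
[-3, 2, -12, -4] → min -12
[2, -12, -4, 11] → min -12
[-12, -4, 11, -7] → min -12
[-4, 11, -7, -1] → min -7
[11, -7, -1, 11] → min -7
[-7, -1, 11, 10] → min -7
[-1, 11, 10, -5] → min -5
[11, 10, -5, 3] → min -5
[10, -5, 3, -9] → min -9
[-5, 3, -9, 9] → min -9
[3, -9, 9, 10] → min -9
[-9, 9, 10, -9] → min -9
[9, 10, -9, -8] → min -9
[10, -9, -8, -3] → min -9
Highest of these is -3.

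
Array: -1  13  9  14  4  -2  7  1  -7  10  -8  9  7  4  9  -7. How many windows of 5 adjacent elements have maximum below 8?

(-1, 13, 9, 14, 4) → max 14
(13, 9, 14, 4, -2) → max 14
(9, 14, 4, -2, 7) → max 14
(14, 4, -2, 7, 1) → max 14
(4, -2, 7, 1, -7) → max 7  < 8 ✓
(-2, 7, 1, -7, 10) → max 10
(7, 1, -7, 10, -8) → max 10
(1, -7, 10, -8, 9) → max 10
(-7, 10, -8, 9, 7) → max 10
(10, -8, 9, 7, 4) → max 10
(-8, 9, 7, 4, 9) → max 9
(9, 7, 4, 9, -7) → max 9
1 window satisfy the condition.

1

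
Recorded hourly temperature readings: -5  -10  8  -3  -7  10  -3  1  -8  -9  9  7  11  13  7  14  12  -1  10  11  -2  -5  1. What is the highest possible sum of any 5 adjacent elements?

57

(-5, -10, 8, -3, -7) → sum -17
(-10, 8, -3, -7, 10) → sum -2
(8, -3, -7, 10, -3) → sum 5
(-3, -7, 10, -3, 1) → sum -2
(-7, 10, -3, 1, -8) → sum -7
(10, -3, 1, -8, -9) → sum -9
(-3, 1, -8, -9, 9) → sum -10
(1, -8, -9, 9, 7) → sum 0
(-8, -9, 9, 7, 11) → sum 10
(-9, 9, 7, 11, 13) → sum 31
(9, 7, 11, 13, 7) → sum 47
(7, 11, 13, 7, 14) → sum 52
(11, 13, 7, 14, 12) → sum 57
(13, 7, 14, 12, -1) → sum 45
(7, 14, 12, -1, 10) → sum 42
(14, 12, -1, 10, 11) → sum 46
(12, -1, 10, 11, -2) → sum 30
(-1, 10, 11, -2, -5) → sum 13
(10, 11, -2, -5, 1) → sum 15
Highest of these is 57.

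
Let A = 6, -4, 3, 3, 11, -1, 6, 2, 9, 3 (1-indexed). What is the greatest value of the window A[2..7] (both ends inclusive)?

Elements at indices 2..7: -4, 3, 3, 11, -1, 6
max(-4, 3, 3, 11, -1, 6) = 11

11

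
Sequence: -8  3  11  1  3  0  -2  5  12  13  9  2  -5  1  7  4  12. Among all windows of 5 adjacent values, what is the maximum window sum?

Each size-5 window and its sum:
-8 3 11 1 3 → sum 10
3 11 1 3 0 → sum 18
11 1 3 0 -2 → sum 13
1 3 0 -2 5 → sum 7
3 0 -2 5 12 → sum 18
0 -2 5 12 13 → sum 28
-2 5 12 13 9 → sum 37
5 12 13 9 2 → sum 41
12 13 9 2 -5 → sum 31
13 9 2 -5 1 → sum 20
9 2 -5 1 7 → sum 14
2 -5 1 7 4 → sum 9
-5 1 7 4 12 → sum 19
Maximum of these is 41.

41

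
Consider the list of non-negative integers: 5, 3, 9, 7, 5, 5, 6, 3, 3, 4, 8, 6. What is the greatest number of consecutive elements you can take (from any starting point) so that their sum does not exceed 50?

10

Extend to the right; shrink from the left whenever the sum exceeds 50:
add 5: [5] sum 5, len 1
add 3: [5, 3] sum 8, len 2
add 9: [5, 3, 9] sum 17, len 3
add 7: [5, 3, 9, 7] sum 24, len 4
add 5: [5, 3, 9, 7, 5] sum 29, len 5
add 5: [5, 3, 9, 7, 5, 5] sum 34, len 6
add 6: [5, 3, 9, 7, 5, 5, 6] sum 40, len 7
add 3: [5, 3, 9, 7, 5, 5, 6, 3] sum 43, len 8
add 3: [5, 3, 9, 7, 5, 5, 6, 3, 3] sum 46, len 9
add 4: [5, 3, 9, 7, 5, 5, 6, 3, 3, 4] sum 50, len 10
add 8: [9, 7, 5, 5, 6, 3, 3, 4, 8] sum 50, len 9
add 6: [7, 5, 5, 6, 3, 3, 4, 8, 6] sum 47, len 9
Longest length seen: 10.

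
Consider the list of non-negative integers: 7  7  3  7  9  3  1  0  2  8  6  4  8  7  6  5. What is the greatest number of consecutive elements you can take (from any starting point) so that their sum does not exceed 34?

→ 7: sum 7, len 1
→ 7: sum 14, len 2
→ 3: sum 17, len 3
→ 7: sum 24, len 4
→ 9: sum 33, len 5
→ 3 (dropped 7): sum 29, len 5
→ 1: sum 30, len 6
→ 0: sum 30, len 7
→ 2: sum 32, len 8
→ 8 (dropped 7): sum 33, len 8
→ 6 (dropped 3, 7): sum 29, len 7
→ 4: sum 33, len 8
→ 8 (dropped 9): sum 32, len 8
→ 7 (dropped 3, 1, 0, 2): sum 33, len 5
→ 6 (dropped 8): sum 31, len 5
→ 5 (dropped 6): sum 30, len 5
Longest length seen: 8.

8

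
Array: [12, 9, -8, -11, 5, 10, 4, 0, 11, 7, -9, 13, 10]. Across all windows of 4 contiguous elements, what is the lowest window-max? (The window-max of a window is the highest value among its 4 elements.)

12 9 -8 -11 → max 12
9 -8 -11 5 → max 9
-8 -11 5 10 → max 10
-11 5 10 4 → max 10
5 10 4 0 → max 10
10 4 0 11 → max 11
4 0 11 7 → max 11
0 11 7 -9 → max 11
11 7 -9 13 → max 13
7 -9 13 10 → max 13
Lowest of these is 9.

9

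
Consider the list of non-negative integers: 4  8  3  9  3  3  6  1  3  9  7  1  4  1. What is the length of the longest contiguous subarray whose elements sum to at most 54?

add 4: [4] sum 4, len 1
add 8: [4, 8] sum 12, len 2
add 3: [4, 8, 3] sum 15, len 3
add 9: [4, 8, 3, 9] sum 24, len 4
add 3: [4, 8, 3, 9, 3] sum 27, len 5
add 3: [4, 8, 3, 9, 3, 3] sum 30, len 6
add 6: [4, 8, 3, 9, 3, 3, 6] sum 36, len 7
add 1: [4, 8, 3, 9, 3, 3, 6, 1] sum 37, len 8
add 3: [4, 8, 3, 9, 3, 3, 6, 1, 3] sum 40, len 9
add 9: [4, 8, 3, 9, 3, 3, 6, 1, 3, 9] sum 49, len 10
add 7: [8, 3, 9, 3, 3, 6, 1, 3, 9, 7] sum 52, len 10
add 1: [8, 3, 9, 3, 3, 6, 1, 3, 9, 7, 1] sum 53, len 11
add 4: [3, 9, 3, 3, 6, 1, 3, 9, 7, 1, 4] sum 49, len 11
add 1: [3, 9, 3, 3, 6, 1, 3, 9, 7, 1, 4, 1] sum 50, len 12
Longest length seen: 12.

12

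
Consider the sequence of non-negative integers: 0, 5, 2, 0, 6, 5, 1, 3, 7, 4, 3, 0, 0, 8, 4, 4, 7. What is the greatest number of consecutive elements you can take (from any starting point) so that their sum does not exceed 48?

15

Extend to the right; shrink from the left whenever the sum exceeds 48:
add 0: [0] sum 0, len 1
add 5: [0, 5] sum 5, len 2
add 2: [0, 5, 2] sum 7, len 3
add 0: [0, 5, 2, 0] sum 7, len 4
add 6: [0, 5, 2, 0, 6] sum 13, len 5
add 5: [0, 5, 2, 0, 6, 5] sum 18, len 6
add 1: [0, 5, 2, 0, 6, 5, 1] sum 19, len 7
add 3: [0, 5, 2, 0, 6, 5, 1, 3] sum 22, len 8
add 7: [0, 5, 2, 0, 6, 5, 1, 3, 7] sum 29, len 9
add 4: [0, 5, 2, 0, 6, 5, 1, 3, 7, 4] sum 33, len 10
add 3: [0, 5, 2, 0, 6, 5, 1, 3, 7, 4, 3] sum 36, len 11
add 0: [0, 5, 2, 0, 6, 5, 1, 3, 7, 4, 3, 0] sum 36, len 12
add 0: [0, 5, 2, 0, 6, 5, 1, 3, 7, 4, 3, 0, 0] sum 36, len 13
add 8: [0, 5, 2, 0, 6, 5, 1, 3, 7, 4, 3, 0, 0, 8] sum 44, len 14
add 4: [0, 5, 2, 0, 6, 5, 1, 3, 7, 4, 3, 0, 0, 8, 4] sum 48, len 15
add 4: [2, 0, 6, 5, 1, 3, 7, 4, 3, 0, 0, 8, 4, 4] sum 47, len 14
add 7: [5, 1, 3, 7, 4, 3, 0, 0, 8, 4, 4, 7] sum 46, len 12
Longest length seen: 15.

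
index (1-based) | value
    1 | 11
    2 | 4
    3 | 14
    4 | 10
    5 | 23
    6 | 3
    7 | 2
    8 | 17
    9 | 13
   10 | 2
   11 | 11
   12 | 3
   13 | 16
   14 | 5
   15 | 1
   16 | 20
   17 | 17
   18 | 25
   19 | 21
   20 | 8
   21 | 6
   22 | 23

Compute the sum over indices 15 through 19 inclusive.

84

Elements at indices 15..19: 1, 20, 17, 25, 21
sum(1, 20, 17, 25, 21) = 84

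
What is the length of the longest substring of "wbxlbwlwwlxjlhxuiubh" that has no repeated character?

add w: [w] len 1
add b: [w, b] len 2
add x: [w, b, x] len 3
add l: [w, b, x, l] len 4
add b (repeat b, move left end past it): [x, l, b] len 3
add w: [x, l, b, w] len 4
add l (repeat l, move left end past it): [b, w, l] len 3
add w (repeat w, move left end past it): [l, w] len 2
add w (repeat w, move left end past it): [w] len 1
add l: [w, l] len 2
add x: [w, l, x] len 3
add j: [w, l, x, j] len 4
add l (repeat l, move left end past it): [x, j, l] len 3
add h: [x, j, l, h] len 4
add x (repeat x, move left end past it): [j, l, h, x] len 4
add u: [j, l, h, x, u] len 5
add i: [j, l, h, x, u, i] len 6
add u (repeat u, move left end past it): [i, u] len 2
add b: [i, u, b] len 3
add h: [i, u, b, h] len 4
Longest all-distinct length: 6.

6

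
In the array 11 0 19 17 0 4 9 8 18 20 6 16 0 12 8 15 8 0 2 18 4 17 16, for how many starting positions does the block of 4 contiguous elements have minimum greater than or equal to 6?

4

[11, 0, 19, 17] → min 0
[0, 19, 17, 0] → min 0
[19, 17, 0, 4] → min 0
[17, 0, 4, 9] → min 0
[0, 4, 9, 8] → min 0
[4, 9, 8, 18] → min 4
[9, 8, 18, 20] → min 8  ≥ 6 ✓
[8, 18, 20, 6] → min 6  ≥ 6 ✓
[18, 20, 6, 16] → min 6  ≥ 6 ✓
[20, 6, 16, 0] → min 0
[6, 16, 0, 12] → min 0
[16, 0, 12, 8] → min 0
[0, 12, 8, 15] → min 0
[12, 8, 15, 8] → min 8  ≥ 6 ✓
[8, 15, 8, 0] → min 0
[15, 8, 0, 2] → min 0
[8, 0, 2, 18] → min 0
[0, 2, 18, 4] → min 0
[2, 18, 4, 17] → min 2
[18, 4, 17, 16] → min 4
4 windows satisfy the condition.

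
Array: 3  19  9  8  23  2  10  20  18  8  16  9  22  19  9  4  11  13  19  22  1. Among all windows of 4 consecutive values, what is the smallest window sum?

Window sums for each of the 18 positions:
[3, 19, 9, 8] → sum 39
[19, 9, 8, 23] → sum 59
[9, 8, 23, 2] → sum 42
[8, 23, 2, 10] → sum 43
[23, 2, 10, 20] → sum 55
[2, 10, 20, 18] → sum 50
[10, 20, 18, 8] → sum 56
[20, 18, 8, 16] → sum 62
[18, 8, 16, 9] → sum 51
[8, 16, 9, 22] → sum 55
[16, 9, 22, 19] → sum 66
[9, 22, 19, 9] → sum 59
[22, 19, 9, 4] → sum 54
[19, 9, 4, 11] → sum 43
[9, 4, 11, 13] → sum 37
[4, 11, 13, 19] → sum 47
[11, 13, 19, 22] → sum 65
[13, 19, 22, 1] → sum 55
Smallest of these is 37.

37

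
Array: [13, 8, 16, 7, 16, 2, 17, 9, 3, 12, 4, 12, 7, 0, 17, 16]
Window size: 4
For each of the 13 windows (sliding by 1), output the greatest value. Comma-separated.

[13, 8, 16, 7] → max 16
[8, 16, 7, 16] → max 16
[16, 7, 16, 2] → max 16
[7, 16, 2, 17] → max 17
[16, 2, 17, 9] → max 17
[2, 17, 9, 3] → max 17
[17, 9, 3, 12] → max 17
[9, 3, 12, 4] → max 12
[3, 12, 4, 12] → max 12
[12, 4, 12, 7] → max 12
[4, 12, 7, 0] → max 12
[12, 7, 0, 17] → max 17
[7, 0, 17, 16] → max 17

16, 16, 16, 17, 17, 17, 17, 12, 12, 12, 12, 17, 17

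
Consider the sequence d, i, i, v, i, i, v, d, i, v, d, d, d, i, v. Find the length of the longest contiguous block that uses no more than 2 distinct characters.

[d] 1 distinct, len 1
[d, i] 2 distinct, len 2
[d, i, i] 2 distinct, len 3
[i, i, v] 2 distinct, len 3
[i, i, v, i] 2 distinct, len 4
[i, i, v, i, i] 2 distinct, len 5
[i, i, v, i, i, v] 2 distinct, len 6
[v, d] 2 distinct, len 2
[d, i] 2 distinct, len 2
[i, v] 2 distinct, len 2
[v, d] 2 distinct, len 2
[v, d, d] 2 distinct, len 3
[v, d, d, d] 2 distinct, len 4
[d, d, d, i] 2 distinct, len 4
[i, v] 2 distinct, len 2
Longest length with ≤2 distinct: 6.

6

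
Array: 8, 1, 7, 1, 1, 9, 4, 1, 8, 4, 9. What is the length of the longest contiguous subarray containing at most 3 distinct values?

5

Extend right; when distinct count exceeds 3, shrink from the left:
add 8: window [8] (1 distinct), len 1
add 1: window [8, 1] (2 distinct), len 2
add 7: window [8, 1, 7] (3 distinct), len 3
add 1: window [8, 1, 7, 1] (3 distinct), len 4
add 1: window [8, 1, 7, 1, 1] (3 distinct), len 5
add 9: window [1, 7, 1, 1, 9] (3 distinct), len 5
add 4: window [1, 1, 9, 4] (3 distinct), len 4
add 1: window [1, 1, 9, 4, 1] (3 distinct), len 5
add 8: window [4, 1, 8] (3 distinct), len 3
add 4: window [4, 1, 8, 4] (3 distinct), len 4
add 9: window [8, 4, 9] (3 distinct), len 3
Longest length with ≤3 distinct: 5.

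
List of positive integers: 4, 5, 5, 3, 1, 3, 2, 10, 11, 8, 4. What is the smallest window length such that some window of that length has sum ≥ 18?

add 4: running sum 4 < 18
add 5: running sum 9 < 18
add 5: running sum 14 < 18
add 3: running sum 17 < 18
add 1: shortest ending here [4, 5, 5, 3, 1] sum 18, len 5
add 3: shortest ending here [4, 5, 5, 3, 1, 3] sum 21, len 6
add 2: shortest ending here [5, 5, 3, 1, 3, 2] sum 19, len 6
add 10: shortest ending here [3, 1, 3, 2, 10] sum 19, len 5
add 11: shortest ending here [10, 11] sum 21, len 2
add 8: shortest ending here [11, 8] sum 19, len 2
add 4: shortest ending here [11, 8, 4] sum 23, len 3
Shortest qualifying length: 2.

2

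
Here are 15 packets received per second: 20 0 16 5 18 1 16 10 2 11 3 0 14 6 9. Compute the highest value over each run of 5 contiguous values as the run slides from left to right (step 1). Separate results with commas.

Sliding a size-5 window across the 15 values:
[20, 0, 16, 5, 18] → max 20
[0, 16, 5, 18, 1] → max 18
[16, 5, 18, 1, 16] → max 18
[5, 18, 1, 16, 10] → max 18
[18, 1, 16, 10, 2] → max 18
[1, 16, 10, 2, 11] → max 16
[16, 10, 2, 11, 3] → max 16
[10, 2, 11, 3, 0] → max 11
[2, 11, 3, 0, 14] → max 14
[11, 3, 0, 14, 6] → max 14
[3, 0, 14, 6, 9] → max 14

20, 18, 18, 18, 18, 16, 16, 11, 14, 14, 14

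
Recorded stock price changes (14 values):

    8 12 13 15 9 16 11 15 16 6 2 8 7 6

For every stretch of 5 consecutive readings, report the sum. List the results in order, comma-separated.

57, 65, 64, 66, 67, 64, 50, 47, 39, 29

8 12 13 15 9 → sum 57
12 13 15 9 16 → sum 65
13 15 9 16 11 → sum 64
15 9 16 11 15 → sum 66
9 16 11 15 16 → sum 67
16 11 15 16 6 → sum 64
11 15 16 6 2 → sum 50
15 16 6 2 8 → sum 47
16 6 2 8 7 → sum 39
6 2 8 7 6 → sum 29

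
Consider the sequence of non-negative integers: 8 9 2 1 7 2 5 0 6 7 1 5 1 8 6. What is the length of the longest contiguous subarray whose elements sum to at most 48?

Extend to the right; shrink from the left whenever the sum exceeds 48:
→ 8: sum 8, len 1
→ 9: sum 17, len 2
→ 2: sum 19, len 3
→ 1: sum 20, len 4
→ 7: sum 27, len 5
→ 2: sum 29, len 6
→ 5: sum 34, len 7
→ 0: sum 34, len 8
→ 6: sum 40, len 9
→ 7: sum 47, len 10
→ 1: sum 48, len 11
→ 5 (dropped 8): sum 45, len 11
→ 1: sum 46, len 12
→ 8 (dropped 9): sum 45, len 12
→ 6 (dropped 2, 1): sum 48, len 11
Longest length seen: 12.

12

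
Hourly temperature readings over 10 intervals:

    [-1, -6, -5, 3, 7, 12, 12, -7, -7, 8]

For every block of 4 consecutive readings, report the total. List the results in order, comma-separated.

Sliding a size-4 window across the 10 values:
-1 -6 -5 3 → sum -9
-6 -5 3 7 → sum -1
-5 3 7 12 → sum 17
3 7 12 12 → sum 34
7 12 12 -7 → sum 24
12 12 -7 -7 → sum 10
12 -7 -7 8 → sum 6

-9, -1, 17, 34, 24, 10, 6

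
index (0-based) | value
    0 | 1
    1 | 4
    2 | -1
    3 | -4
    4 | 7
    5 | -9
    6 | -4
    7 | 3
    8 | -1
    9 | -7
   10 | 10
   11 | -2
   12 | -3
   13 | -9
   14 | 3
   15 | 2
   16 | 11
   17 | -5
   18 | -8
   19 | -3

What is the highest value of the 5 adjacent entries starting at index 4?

7

Elements at indices 4..8: 7, -9, -4, 3, -1
max(7, -9, -4, 3, -1) = 7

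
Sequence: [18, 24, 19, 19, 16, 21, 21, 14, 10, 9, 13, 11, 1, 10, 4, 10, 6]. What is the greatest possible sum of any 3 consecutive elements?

Window sums for each of the 15 positions:
(18, 24, 19) → sum 61
(24, 19, 19) → sum 62
(19, 19, 16) → sum 54
(19, 16, 21) → sum 56
(16, 21, 21) → sum 58
(21, 21, 14) → sum 56
(21, 14, 10) → sum 45
(14, 10, 9) → sum 33
(10, 9, 13) → sum 32
(9, 13, 11) → sum 33
(13, 11, 1) → sum 25
(11, 1, 10) → sum 22
(1, 10, 4) → sum 15
(10, 4, 10) → sum 24
(4, 10, 6) → sum 20
Greatest of these is 62.

62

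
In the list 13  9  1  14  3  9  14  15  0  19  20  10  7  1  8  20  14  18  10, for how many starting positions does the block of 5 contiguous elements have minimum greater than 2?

[13, 9, 1, 14, 3] → min 1
[9, 1, 14, 3, 9] → min 1
[1, 14, 3, 9, 14] → min 1
[14, 3, 9, 14, 15] → min 3  > 2 ✓
[3, 9, 14, 15, 0] → min 0
[9, 14, 15, 0, 19] → min 0
[14, 15, 0, 19, 20] → min 0
[15, 0, 19, 20, 10] → min 0
[0, 19, 20, 10, 7] → min 0
[19, 20, 10, 7, 1] → min 1
[20, 10, 7, 1, 8] → min 1
[10, 7, 1, 8, 20] → min 1
[7, 1, 8, 20, 14] → min 1
[1, 8, 20, 14, 18] → min 1
[8, 20, 14, 18, 10] → min 8  > 2 ✓
2 windows satisfy the condition.

2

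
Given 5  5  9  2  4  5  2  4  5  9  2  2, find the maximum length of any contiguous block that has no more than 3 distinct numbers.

Extend right; when distinct count exceeds 3, shrink from the left:
[5] 1 distinct, len 1
[5, 5] 1 distinct, len 2
[5, 5, 9] 2 distinct, len 3
[5, 5, 9, 2] 3 distinct, len 4
[9, 2, 4] 3 distinct, len 3
[2, 4, 5] 3 distinct, len 3
[2, 4, 5, 2] 3 distinct, len 4
[2, 4, 5, 2, 4] 3 distinct, len 5
[2, 4, 5, 2, 4, 5] 3 distinct, len 6
[4, 5, 9] 3 distinct, len 3
[5, 9, 2] 3 distinct, len 3
[5, 9, 2, 2] 3 distinct, len 4
Longest length with ≤3 distinct: 6.

6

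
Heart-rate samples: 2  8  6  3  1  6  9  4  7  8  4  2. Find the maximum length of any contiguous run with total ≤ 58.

Extend to the right; shrink from the left whenever the sum exceeds 58:
add 2: [2] sum 2, len 1
add 8: [2, 8] sum 10, len 2
add 6: [2, 8, 6] sum 16, len 3
add 3: [2, 8, 6, 3] sum 19, len 4
add 1: [2, 8, 6, 3, 1] sum 20, len 5
add 6: [2, 8, 6, 3, 1, 6] sum 26, len 6
add 9: [2, 8, 6, 3, 1, 6, 9] sum 35, len 7
add 4: [2, 8, 6, 3, 1, 6, 9, 4] sum 39, len 8
add 7: [2, 8, 6, 3, 1, 6, 9, 4, 7] sum 46, len 9
add 8: [2, 8, 6, 3, 1, 6, 9, 4, 7, 8] sum 54, len 10
add 4: [2, 8, 6, 3, 1, 6, 9, 4, 7, 8, 4] sum 58, len 11
add 2: [8, 6, 3, 1, 6, 9, 4, 7, 8, 4, 2] sum 58, len 11
Longest length seen: 11.

11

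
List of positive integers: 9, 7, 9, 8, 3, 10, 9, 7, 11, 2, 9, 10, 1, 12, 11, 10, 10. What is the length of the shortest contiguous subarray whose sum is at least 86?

11

add 9: running sum 9 < 86
add 7: running sum 16 < 86
add 9: running sum 25 < 86
add 8: running sum 33 < 86
add 3: running sum 36 < 86
add 10: running sum 46 < 86
add 9: running sum 55 < 86
add 7: running sum 62 < 86
add 11: running sum 73 < 86
add 2: running sum 75 < 86
add 9: running sum 84 < 86
add 10: shortest ending here [9, 7, 9, 8, 3, 10, 9, 7, 11, 2, 9, 10] sum 94, len 12
add 1: shortest ending here [7, 9, 8, 3, 10, 9, 7, 11, 2, 9, 10, 1] sum 86, len 12
add 12: shortest ending here [9, 8, 3, 10, 9, 7, 11, 2, 9, 10, 1, 12] sum 91, len 12
add 11: shortest ending here [8, 3, 10, 9, 7, 11, 2, 9, 10, 1, 12, 11] sum 93, len 12
add 10: shortest ending here [10, 9, 7, 11, 2, 9, 10, 1, 12, 11, 10] sum 92, len 11
add 10: shortest ending here [9, 7, 11, 2, 9, 10, 1, 12, 11, 10, 10] sum 92, len 11
Shortest qualifying length: 11.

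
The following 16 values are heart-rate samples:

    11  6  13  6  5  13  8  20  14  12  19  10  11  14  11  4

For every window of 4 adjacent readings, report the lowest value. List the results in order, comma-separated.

Sliding a size-4 window across the 16 values:
(11, 6, 13, 6) → min 6
(6, 13, 6, 5) → min 5
(13, 6, 5, 13) → min 5
(6, 5, 13, 8) → min 5
(5, 13, 8, 20) → min 5
(13, 8, 20, 14) → min 8
(8, 20, 14, 12) → min 8
(20, 14, 12, 19) → min 12
(14, 12, 19, 10) → min 10
(12, 19, 10, 11) → min 10
(19, 10, 11, 14) → min 10
(10, 11, 14, 11) → min 10
(11, 14, 11, 4) → min 4

6, 5, 5, 5, 5, 8, 8, 12, 10, 10, 10, 10, 4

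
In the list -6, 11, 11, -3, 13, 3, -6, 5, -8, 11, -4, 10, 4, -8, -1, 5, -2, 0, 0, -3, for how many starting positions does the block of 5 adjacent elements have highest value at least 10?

12

-6 11 11 -3 13 → max 13  ≥ 10 ✓
11 11 -3 13 3 → max 13  ≥ 10 ✓
11 -3 13 3 -6 → max 13  ≥ 10 ✓
-3 13 3 -6 5 → max 13  ≥ 10 ✓
13 3 -6 5 -8 → max 13  ≥ 10 ✓
3 -6 5 -8 11 → max 11  ≥ 10 ✓
-6 5 -8 11 -4 → max 11  ≥ 10 ✓
5 -8 11 -4 10 → max 11  ≥ 10 ✓
-8 11 -4 10 4 → max 11  ≥ 10 ✓
11 -4 10 4 -8 → max 11  ≥ 10 ✓
-4 10 4 -8 -1 → max 10  ≥ 10 ✓
10 4 -8 -1 5 → max 10  ≥ 10 ✓
4 -8 -1 5 -2 → max 5
-8 -1 5 -2 0 → max 5
-1 5 -2 0 0 → max 5
5 -2 0 0 -3 → max 5
12 windows satisfy the condition.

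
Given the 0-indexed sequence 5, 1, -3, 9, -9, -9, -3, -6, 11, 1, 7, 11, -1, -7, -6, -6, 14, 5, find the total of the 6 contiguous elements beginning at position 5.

1

Elements at indices 5..10: -9, -3, -6, 11, 1, 7
sum(-9, -3, -6, 11, 1, 7) = 1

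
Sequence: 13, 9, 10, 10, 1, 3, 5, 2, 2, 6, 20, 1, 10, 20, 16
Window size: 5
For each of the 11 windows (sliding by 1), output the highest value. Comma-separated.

13 9 10 10 1 → max 13
9 10 10 1 3 → max 10
10 10 1 3 5 → max 10
10 1 3 5 2 → max 10
1 3 5 2 2 → max 5
3 5 2 2 6 → max 6
5 2 2 6 20 → max 20
2 2 6 20 1 → max 20
2 6 20 1 10 → max 20
6 20 1 10 20 → max 20
20 1 10 20 16 → max 20

13, 10, 10, 10, 5, 6, 20, 20, 20, 20, 20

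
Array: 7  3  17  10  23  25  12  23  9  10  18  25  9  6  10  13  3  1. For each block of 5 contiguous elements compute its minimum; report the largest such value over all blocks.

7 3 17 10 23 → min 3
3 17 10 23 25 → min 3
17 10 23 25 12 → min 10
10 23 25 12 23 → min 10
23 25 12 23 9 → min 9
25 12 23 9 10 → min 9
12 23 9 10 18 → min 9
23 9 10 18 25 → min 9
9 10 18 25 9 → min 9
10 18 25 9 6 → min 6
18 25 9 6 10 → min 6
25 9 6 10 13 → min 6
9 6 10 13 3 → min 3
6 10 13 3 1 → min 1
Largest of these is 10.

10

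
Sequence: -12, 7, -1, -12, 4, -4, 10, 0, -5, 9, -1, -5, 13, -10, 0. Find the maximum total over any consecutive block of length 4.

16

-12 7 -1 -12 → sum -18
7 -1 -12 4 → sum -2
-1 -12 4 -4 → sum -13
-12 4 -4 10 → sum -2
4 -4 10 0 → sum 10
-4 10 0 -5 → sum 1
10 0 -5 9 → sum 14
0 -5 9 -1 → sum 3
-5 9 -1 -5 → sum -2
9 -1 -5 13 → sum 16
-1 -5 13 -10 → sum -3
-5 13 -10 0 → sum -2
Maximum of these is 16.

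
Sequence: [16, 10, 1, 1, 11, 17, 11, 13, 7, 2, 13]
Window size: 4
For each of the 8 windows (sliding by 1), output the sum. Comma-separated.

28, 23, 30, 40, 52, 48, 33, 35

[16, 10, 1, 1] → sum 28
[10, 1, 1, 11] → sum 23
[1, 1, 11, 17] → sum 30
[1, 11, 17, 11] → sum 40
[11, 17, 11, 13] → sum 52
[17, 11, 13, 7] → sum 48
[11, 13, 7, 2] → sum 33
[13, 7, 2, 13] → sum 35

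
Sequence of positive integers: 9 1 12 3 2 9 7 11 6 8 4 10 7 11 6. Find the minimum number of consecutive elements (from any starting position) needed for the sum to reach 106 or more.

15

add 9: running sum 9 < 106
add 1: running sum 10 < 106
add 12: running sum 22 < 106
add 3: running sum 25 < 106
add 2: running sum 27 < 106
add 9: running sum 36 < 106
add 7: running sum 43 < 106
add 11: running sum 54 < 106
add 6: running sum 60 < 106
add 8: running sum 68 < 106
add 4: running sum 72 < 106
add 10: running sum 82 < 106
add 7: running sum 89 < 106
add 11: running sum 100 < 106
end 14: [9, 1, 12, 3, 2, 9, 7, 11, 6, 8, 4, 10, 7, 11, 6] sum 106, len 15
Shortest qualifying length: 15.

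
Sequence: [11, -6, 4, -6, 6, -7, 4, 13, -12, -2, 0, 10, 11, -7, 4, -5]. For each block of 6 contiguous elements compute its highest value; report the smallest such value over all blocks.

6

(11, -6, 4, -6, 6, -7) → max 11
(-6, 4, -6, 6, -7, 4) → max 6
(4, -6, 6, -7, 4, 13) → max 13
(-6, 6, -7, 4, 13, -12) → max 13
(6, -7, 4, 13, -12, -2) → max 13
(-7, 4, 13, -12, -2, 0) → max 13
(4, 13, -12, -2, 0, 10) → max 13
(13, -12, -2, 0, 10, 11) → max 13
(-12, -2, 0, 10, 11, -7) → max 11
(-2, 0, 10, 11, -7, 4) → max 11
(0, 10, 11, -7, 4, -5) → max 11
Smallest of these is 6.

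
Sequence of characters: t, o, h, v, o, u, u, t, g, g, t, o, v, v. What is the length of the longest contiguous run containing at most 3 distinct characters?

add t: window [t] (1 distinct), len 1
add o: window [t, o] (2 distinct), len 2
add h: window [t, o, h] (3 distinct), len 3
add v: window [o, h, v] (3 distinct), len 3
add o: window [o, h, v, o] (3 distinct), len 4
add u: window [v, o, u] (3 distinct), len 3
add u: window [v, o, u, u] (3 distinct), len 4
add t: window [o, u, u, t] (3 distinct), len 4
add g: window [u, u, t, g] (3 distinct), len 4
add g: window [u, u, t, g, g] (3 distinct), len 5
add t: window [u, u, t, g, g, t] (3 distinct), len 6
add o: window [t, g, g, t, o] (3 distinct), len 5
add v: window [t, o, v] (3 distinct), len 3
add v: window [t, o, v, v] (3 distinct), len 4
Longest length with ≤3 distinct: 6.

6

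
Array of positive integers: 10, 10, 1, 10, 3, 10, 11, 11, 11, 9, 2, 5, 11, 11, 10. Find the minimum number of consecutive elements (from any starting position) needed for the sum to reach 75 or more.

add 10: running sum 10 < 75
add 10: running sum 20 < 75
add 1: running sum 21 < 75
add 10: running sum 31 < 75
add 3: running sum 34 < 75
add 10: running sum 44 < 75
add 11: running sum 55 < 75
add 11: running sum 66 < 75
add 11: shortest ending here [10, 10, 1, 10, 3, 10, 11, 11, 11] sum 77, len 9
add 9: shortest ending here [10, 1, 10, 3, 10, 11, 11, 11, 9] sum 76, len 9
add 2: shortest ending here [10, 1, 10, 3, 10, 11, 11, 11, 9, 2] sum 78, len 10
add 5: shortest ending here [10, 1, 10, 3, 10, 11, 11, 11, 9, 2, 5] sum 83, len 11
add 11: shortest ending here [10, 3, 10, 11, 11, 11, 9, 2, 5, 11] sum 83, len 10
add 11: shortest ending here [10, 11, 11, 11, 9, 2, 5, 11, 11] sum 81, len 9
add 10: shortest ending here [11, 11, 11, 9, 2, 5, 11, 11, 10] sum 81, len 9
Shortest qualifying length: 9.

9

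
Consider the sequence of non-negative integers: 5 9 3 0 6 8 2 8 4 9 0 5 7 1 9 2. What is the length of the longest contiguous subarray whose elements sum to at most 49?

10

→ 5: sum 5, len 1
→ 9: sum 14, len 2
→ 3: sum 17, len 3
→ 0: sum 17, len 4
→ 6: sum 23, len 5
→ 8: sum 31, len 6
→ 2: sum 33, len 7
→ 8: sum 41, len 8
→ 4: sum 45, len 9
→ 9 (dropped 5): sum 49, len 9
→ 0: sum 49, len 10
→ 5 (dropped 9): sum 45, len 10
→ 7 (dropped 3): sum 49, len 10
→ 1 (dropped 0, 6): sum 44, len 9
→ 9 (dropped 8): sum 45, len 9
→ 2: sum 47, len 10
Longest length seen: 10.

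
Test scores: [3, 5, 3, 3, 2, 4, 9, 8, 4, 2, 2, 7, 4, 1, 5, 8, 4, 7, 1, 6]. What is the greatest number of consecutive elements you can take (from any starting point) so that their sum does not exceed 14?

[3] sum 3 len 1
[3, 5] sum 8 len 2
[3, 5, 3] sum 11 len 3
[3, 5, 3, 3] sum 14 len 4
[5, 3, 3, 2] sum 13 len 4
[3, 3, 2, 4] sum 12 len 4
[4, 9] sum 13 len 2
[8] sum 8 len 1
[8, 4] sum 12 len 2
[8, 4, 2] sum 14 len 3
[4, 2, 2] sum 8 len 3
[2, 2, 7] sum 11 len 3
[2, 7, 4] sum 13 len 3
[2, 7, 4, 1] sum 14 len 4
[4, 1, 5] sum 10 len 3
[1, 5, 8] sum 14 len 3
[8, 4] sum 12 len 2
[4, 7] sum 11 len 2
[4, 7, 1] sum 12 len 3
[7, 1, 6] sum 14 len 3
Longest length seen: 4.

4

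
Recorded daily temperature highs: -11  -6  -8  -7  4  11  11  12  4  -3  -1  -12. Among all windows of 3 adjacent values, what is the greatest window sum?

34

-11 -6 -8 → sum -25
-6 -8 -7 → sum -21
-8 -7 4 → sum -11
-7 4 11 → sum 8
4 11 11 → sum 26
11 11 12 → sum 34
11 12 4 → sum 27
12 4 -3 → sum 13
4 -3 -1 → sum 0
-3 -1 -12 → sum -16
Greatest of these is 34.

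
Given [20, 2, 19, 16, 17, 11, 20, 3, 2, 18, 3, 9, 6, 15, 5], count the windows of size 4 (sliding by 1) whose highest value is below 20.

(20, 2, 19, 16) → max 20
(2, 19, 16, 17) → max 19  < 20 ✓
(19, 16, 17, 11) → max 19  < 20 ✓
(16, 17, 11, 20) → max 20
(17, 11, 20, 3) → max 20
(11, 20, 3, 2) → max 20
(20, 3, 2, 18) → max 20
(3, 2, 18, 3) → max 18  < 20 ✓
(2, 18, 3, 9) → max 18  < 20 ✓
(18, 3, 9, 6) → max 18  < 20 ✓
(3, 9, 6, 15) → max 15  < 20 ✓
(9, 6, 15, 5) → max 15  < 20 ✓
7 windows satisfy the condition.

7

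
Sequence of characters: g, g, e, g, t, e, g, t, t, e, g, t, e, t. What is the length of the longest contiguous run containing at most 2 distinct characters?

add g: window [g] (1 distinct), len 1
add g: window [g, g] (1 distinct), len 2
add e: window [g, g, e] (2 distinct), len 3
add g: window [g, g, e, g] (2 distinct), len 4
add t: window [g, t] (2 distinct), len 2
add e: window [t, e] (2 distinct), len 2
add g: window [e, g] (2 distinct), len 2
add t: window [g, t] (2 distinct), len 2
add t: window [g, t, t] (2 distinct), len 3
add e: window [t, t, e] (2 distinct), len 3
add g: window [e, g] (2 distinct), len 2
add t: window [g, t] (2 distinct), len 2
add e: window [t, e] (2 distinct), len 2
add t: window [t, e, t] (2 distinct), len 3
Longest length with ≤2 distinct: 4.

4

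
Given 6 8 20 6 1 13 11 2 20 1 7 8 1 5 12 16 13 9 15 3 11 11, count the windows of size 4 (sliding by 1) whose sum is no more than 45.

15

(6, 8, 20, 6) → sum 40  ≤ 45 ✓
(8, 20, 6, 1) → sum 35  ≤ 45 ✓
(20, 6, 1, 13) → sum 40  ≤ 45 ✓
(6, 1, 13, 11) → sum 31  ≤ 45 ✓
(1, 13, 11, 2) → sum 27  ≤ 45 ✓
(13, 11, 2, 20) → sum 46
(11, 2, 20, 1) → sum 34  ≤ 45 ✓
(2, 20, 1, 7) → sum 30  ≤ 45 ✓
(20, 1, 7, 8) → sum 36  ≤ 45 ✓
(1, 7, 8, 1) → sum 17  ≤ 45 ✓
(7, 8, 1, 5) → sum 21  ≤ 45 ✓
(8, 1, 5, 12) → sum 26  ≤ 45 ✓
(1, 5, 12, 16) → sum 34  ≤ 45 ✓
(5, 12, 16, 13) → sum 46
(12, 16, 13, 9) → sum 50
(16, 13, 9, 15) → sum 53
(13, 9, 15, 3) → sum 40  ≤ 45 ✓
(9, 15, 3, 11) → sum 38  ≤ 45 ✓
(15, 3, 11, 11) → sum 40  ≤ 45 ✓
15 windows satisfy the condition.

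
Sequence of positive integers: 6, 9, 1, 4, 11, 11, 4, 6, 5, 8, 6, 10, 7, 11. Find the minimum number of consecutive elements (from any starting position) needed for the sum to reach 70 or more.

add 6: running sum 6 < 70
add 9: running sum 15 < 70
add 1: running sum 16 < 70
add 4: running sum 20 < 70
add 11: running sum 31 < 70
add 11: running sum 42 < 70
add 4: running sum 46 < 70
add 6: running sum 52 < 70
add 5: running sum 57 < 70
add 8: running sum 65 < 70
end 10: [6, 9, 1, 4, 11, 11, 4, 6, 5, 8, 6] sum 71, len 11
end 11: [9, 1, 4, 11, 11, 4, 6, 5, 8, 6, 10] sum 75, len 11
end 12: [4, 11, 11, 4, 6, 5, 8, 6, 10, 7] sum 72, len 10
end 13: [11, 11, 4, 6, 5, 8, 6, 10, 7, 11] sum 79, len 10
Shortest qualifying length: 10.

10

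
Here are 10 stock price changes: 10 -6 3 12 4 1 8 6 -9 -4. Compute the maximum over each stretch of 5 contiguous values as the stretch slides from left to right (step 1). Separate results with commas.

10 -6 3 12 4 → max 12
-6 3 12 4 1 → max 12
3 12 4 1 8 → max 12
12 4 1 8 6 → max 12
4 1 8 6 -9 → max 8
1 8 6 -9 -4 → max 8

12, 12, 12, 12, 8, 8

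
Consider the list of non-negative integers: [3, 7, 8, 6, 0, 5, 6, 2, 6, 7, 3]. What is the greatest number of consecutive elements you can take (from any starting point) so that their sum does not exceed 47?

9

Extend to the right; shrink from the left whenever the sum exceeds 47:
[3] sum 3 len 1
[3, 7] sum 10 len 2
[3, 7, 8] sum 18 len 3
[3, 7, 8, 6] sum 24 len 4
[3, 7, 8, 6, 0] sum 24 len 5
[3, 7, 8, 6, 0, 5] sum 29 len 6
[3, 7, 8, 6, 0, 5, 6] sum 35 len 7
[3, 7, 8, 6, 0, 5, 6, 2] sum 37 len 8
[3, 7, 8, 6, 0, 5, 6, 2, 6] sum 43 len 9
[7, 8, 6, 0, 5, 6, 2, 6, 7] sum 47 len 9
[8, 6, 0, 5, 6, 2, 6, 7, 3] sum 43 len 9
Longest length seen: 9.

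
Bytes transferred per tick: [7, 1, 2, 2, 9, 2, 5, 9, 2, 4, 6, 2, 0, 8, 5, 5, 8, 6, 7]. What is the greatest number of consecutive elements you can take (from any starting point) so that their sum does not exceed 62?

Extend to the right; shrink from the left whenever the sum exceeds 62:
→ 7: sum 7, len 1
→ 1: sum 8, len 2
→ 2: sum 10, len 3
→ 2: sum 12, len 4
→ 9: sum 21, len 5
→ 2: sum 23, len 6
→ 5: sum 28, len 7
→ 9: sum 37, len 8
→ 2: sum 39, len 9
→ 4: sum 43, len 10
→ 6: sum 49, len 11
→ 2: sum 51, len 12
→ 0: sum 51, len 13
→ 8: sum 59, len 14
→ 5 (dropped 7): sum 57, len 14
→ 5: sum 62, len 15
→ 8 (dropped 1, 2, 2, 9): sum 56, len 12
→ 6: sum 62, len 13
→ 7 (dropped 2, 5): sum 62, len 12
Longest length seen: 15.

15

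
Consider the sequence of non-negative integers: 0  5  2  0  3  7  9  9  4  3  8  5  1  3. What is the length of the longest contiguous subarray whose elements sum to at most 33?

7

Extend to the right; shrink from the left whenever the sum exceeds 33:
→ 0: sum 0, len 1
→ 5: sum 5, len 2
→ 2: sum 7, len 3
→ 0: sum 7, len 4
→ 3: sum 10, len 5
→ 7: sum 17, len 6
→ 9: sum 26, len 7
→ 9 (dropped 0, 5): sum 30, len 6
→ 4 (dropped 2): sum 32, len 6
→ 3 (dropped 0, 3): sum 32, len 5
→ 8 (dropped 7): sum 33, len 5
→ 5 (dropped 9): sum 29, len 5
→ 1: sum 30, len 6
→ 3: sum 33, len 7
Longest length seen: 7.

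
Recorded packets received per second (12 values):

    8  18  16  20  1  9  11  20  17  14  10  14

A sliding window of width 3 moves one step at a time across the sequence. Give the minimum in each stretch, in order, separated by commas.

(8, 18, 16) → min 8
(18, 16, 20) → min 16
(16, 20, 1) → min 1
(20, 1, 9) → min 1
(1, 9, 11) → min 1
(9, 11, 20) → min 9
(11, 20, 17) → min 11
(20, 17, 14) → min 14
(17, 14, 10) → min 10
(14, 10, 14) → min 10

8, 16, 1, 1, 1, 9, 11, 14, 10, 10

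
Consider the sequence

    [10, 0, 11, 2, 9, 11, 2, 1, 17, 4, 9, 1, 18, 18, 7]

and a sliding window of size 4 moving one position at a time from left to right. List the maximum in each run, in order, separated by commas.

Sliding a size-4 window across the 15 values:
[10, 0, 11, 2] → max 11
[0, 11, 2, 9] → max 11
[11, 2, 9, 11] → max 11
[2, 9, 11, 2] → max 11
[9, 11, 2, 1] → max 11
[11, 2, 1, 17] → max 17
[2, 1, 17, 4] → max 17
[1, 17, 4, 9] → max 17
[17, 4, 9, 1] → max 17
[4, 9, 1, 18] → max 18
[9, 1, 18, 18] → max 18
[1, 18, 18, 7] → max 18

11, 11, 11, 11, 11, 17, 17, 17, 17, 18, 18, 18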